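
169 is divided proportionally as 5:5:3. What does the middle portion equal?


Ratio = 5:5:3
Total parts = 5 + 5 + 3 = 13
Value per part = 169 / 13 = 13
First share = 5 * 13 = 65
Middle share = 5 * 13 = 65
Third share = 3 * 13 = 39

65


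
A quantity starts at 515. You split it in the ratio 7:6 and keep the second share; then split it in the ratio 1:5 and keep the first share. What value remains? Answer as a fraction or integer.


Start with 515.
Step 1: Split 7:6, second share = 515 * 6/13 = 3090/13
Step 2: Split 1:5, first share = 3090/13 * 1/6 = 515/13
Final result = 515/13

515/13


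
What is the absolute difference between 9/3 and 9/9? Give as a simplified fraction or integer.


Simplify: 9/3 = 3 and 9/9 = 1
Find common denominator: LCD = 1
Convert: 3/1 and 1/1
Difference = |3 - 1|/1 = 2/1
Simplified = 2

2


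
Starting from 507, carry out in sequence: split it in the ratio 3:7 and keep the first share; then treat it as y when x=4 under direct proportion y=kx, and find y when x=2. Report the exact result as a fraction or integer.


Start with 507.
Step 1: Split 3:7, first share = 507 * 3/10 = 1521/10
Step 2: Direct prop: k = (1521/10)/4; new y = k*2 = 1521/10*2/4 = 1521/20
Final result = 1521/20

1521/20


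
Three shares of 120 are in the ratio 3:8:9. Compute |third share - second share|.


Total parts = 3 + 8 + 9 = 20
Value per part = 120 / 20 = 6
Shares: 3*6=18, 8*6=48, 9*6=54
Third share = 54, second share = 48
Difference = |54 - 48| = 6

6


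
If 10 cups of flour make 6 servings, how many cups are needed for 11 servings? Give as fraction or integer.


Original: 10 cups for 6 servings
Target servings = 11
Scaling factor = 11/6
New amount = 10 * 11/6
= 110/6
= 55/3 cups

55/3


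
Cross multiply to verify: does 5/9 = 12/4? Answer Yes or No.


Cross multiply to check 5/9 = 12/4
Left cross product: 5 * 4 = 20
Right cross product: 9 * 12 = 108
20 != 108
Not equal, so proportions differ => No

No


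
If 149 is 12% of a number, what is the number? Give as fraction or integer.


Given: 149 is 12% of the whole
Set up: 149 = 12/100 * whole
whole = 149 * 100 / 12
whole = 14900 / 12
whole = 3725/3

3725/3


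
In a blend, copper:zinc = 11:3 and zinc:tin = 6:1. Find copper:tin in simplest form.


Given a:b = 11:3 and b:c = 6:1
Make b consistent. Multiply first ratio by 6: a:b = 66:18
Multiply second ratio by 3: b:c = 18:3
Now b = 18 in both, so a:b:c = 66:18:3
Therefore a:c = 66:3
Simplify by GCD: a:c = 22:1

22:1


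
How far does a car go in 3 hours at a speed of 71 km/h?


Using distance = speed * time
Speed = 71 km/h
Time = 3 hours
Distance = 71 * 3
= 213 km

213


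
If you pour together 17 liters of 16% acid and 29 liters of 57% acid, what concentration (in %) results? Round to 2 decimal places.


Solute in mixture 1 = 16% of 17 L = 17*16/100 = 68/25 L
Solute in mixture 2 = 57% of 29 L = 29*57/100 = 1653/100 L
Total solute = 68/25 + 1653/100 = 77/4 L
Total volume = 17 + 29 = 46 L
Final concentration = 77/4/46 * 100 = 41.85%

41.85


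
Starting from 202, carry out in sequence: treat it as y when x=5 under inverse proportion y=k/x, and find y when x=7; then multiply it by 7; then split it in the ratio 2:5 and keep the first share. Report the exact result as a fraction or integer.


Start with 202.
Step 1: Inverse prop: k = (202)*5; new y = k/7 = 202*5/7 = 1010/7
Step 2: Multiply by 7: 1010/7 * 7 = 1010
Step 3: Split 2:5, first share = 1010 * 2/7 = 2020/7
Final result = 2020/7

2020/7


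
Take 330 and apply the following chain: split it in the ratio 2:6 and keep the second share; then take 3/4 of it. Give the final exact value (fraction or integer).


Start with 330.
Step 1: Split 2:6, second share = 330 * 6/8 = 495/2
Step 2: Take 3/4: 495/2 * 3/4 = 1485/8
Final result = 1485/8

1485/8


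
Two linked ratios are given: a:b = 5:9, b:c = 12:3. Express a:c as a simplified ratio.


Given a:b = 5:9 and b:c = 12:3
Make b consistent. Multiply first ratio by 12: a:b = 60:108
Multiply second ratio by 9: b:c = 108:27
Now b = 108 in both, so a:b:c = 60:108:27
Therefore a:c = 60:27
Simplify by GCD: a:c = 20:9

20:9


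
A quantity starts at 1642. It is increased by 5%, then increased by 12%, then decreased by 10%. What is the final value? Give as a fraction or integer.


Start: 1642
Step 1: increase by 5% => multiply by 105/100
  1642 * 105/100 = 17241/10
Step 2: increase by 12% => multiply by 112/100
  17241/10 * 112/100 = 241374/125
Step 3: decrease by 10% => multiply by 90/100
  241374/125 * 90/100 = 1086183/625
Final value = 1086183/625

1086183/625


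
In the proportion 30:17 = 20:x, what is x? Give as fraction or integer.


Setting up: 30/17 = 20/x
Cross multiply: 30 * x = 17 * 20
30x = 340
x = 340/30
x = 34/3

34/3


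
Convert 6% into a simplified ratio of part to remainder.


Part = 6%, Remainder = 94%
Ratio = 6:94
GCD(6, 94) = 2
Simplify: 3:47 = 3:47

3:47


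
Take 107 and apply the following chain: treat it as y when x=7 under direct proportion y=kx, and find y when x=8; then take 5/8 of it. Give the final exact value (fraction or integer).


Start with 107.
Step 1: Direct prop: k = (107)/7; new y = k*8 = 107*8/7 = 856/7
Step 2: Take 5/8: 856/7 * 5/8 = 535/7
Final result = 535/7

535/7


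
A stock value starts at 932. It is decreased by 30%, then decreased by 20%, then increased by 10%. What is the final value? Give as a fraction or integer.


Start: 932
Step 1: decrease by 30% => multiply by 70/100
  932 * 70/100 = 3262/5
Step 2: decrease by 20% => multiply by 80/100
  3262/5 * 80/100 = 13048/25
Step 3: increase by 10% => multiply by 110/100
  13048/25 * 110/100 = 71764/125
Final value = 71764/125

71764/125


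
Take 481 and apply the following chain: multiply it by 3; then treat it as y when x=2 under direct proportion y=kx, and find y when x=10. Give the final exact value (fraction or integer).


Start with 481.
Step 1: Multiply by 3: 481 * 3 = 1443
Step 2: Direct prop: k = (1443)/2; new y = k*10 = 1443*10/2 = 7215
Final result = 7215

7215


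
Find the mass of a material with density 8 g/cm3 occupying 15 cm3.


Using mass = density * volume
Density = 8 g/cm3
Volume = 15 cm3
Mass = 8 * 15
= 120 g

120


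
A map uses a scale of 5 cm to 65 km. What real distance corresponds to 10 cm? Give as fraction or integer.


Map scale: 5 cm = 65 km
Measured distance on map = 10 cm
Set up proportion: 10 * 65 / 5
= 650 / 5
= 130 km

130


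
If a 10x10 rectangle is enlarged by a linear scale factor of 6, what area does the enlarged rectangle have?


Original dimensions: 10 x 10
Enlargement factor = 6
New width = 10 * 6 = 60
New height = 10 * 6 = 60
New area = 60 * 60 = 3600

3600


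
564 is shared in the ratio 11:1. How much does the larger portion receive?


Total parts = 11 + 1 = 12
Value per part = 564 / 12 = 47
First share = 11 * 47 = 517
Second share = 1 * 47 = 47
Larger share = 517

517


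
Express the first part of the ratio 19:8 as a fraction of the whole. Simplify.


Total parts = 19 + 8 = 27
First part fraction = 19/27
Simplify: 19/27 = 19/27

19/27


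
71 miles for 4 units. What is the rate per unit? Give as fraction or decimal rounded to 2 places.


Total miles = 71
Number of units = 4
Unit rate = 71 / 4
= 17.75 miles per unit

17.75


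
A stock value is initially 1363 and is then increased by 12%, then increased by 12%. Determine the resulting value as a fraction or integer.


Start: 1363
Step 1: increase by 12% => multiply by 112/100
  1363 * 112/100 = 38164/25
Step 2: increase by 12% => multiply by 112/100
  38164/25 * 112/100 = 1068592/625
Final value = 1068592/625

1068592/625


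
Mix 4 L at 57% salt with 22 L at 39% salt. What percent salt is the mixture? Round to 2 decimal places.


Solute in mixture 1 = 57% of 4 L = 4*57/100 = 57/25 L
Solute in mixture 2 = 39% of 22 L = 22*39/100 = 429/50 L
Total solute = 57/25 + 429/50 = 543/50 L
Total volume = 4 + 22 = 26 L
Final concentration = 543/50/26 * 100 = 41.77%

41.77


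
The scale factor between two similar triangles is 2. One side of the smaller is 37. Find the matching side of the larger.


Similar triangles have proportional sides
Scale factor = 2
Smaller side = 37
Corresponding larger side = 37 * 2
= 74

74


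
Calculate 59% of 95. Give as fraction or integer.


Compute 59% of 95
Convert percentage: 59% = 59/100
Multiply: 95 * 59/100
= 5605/100
= 1121/20

1121/20


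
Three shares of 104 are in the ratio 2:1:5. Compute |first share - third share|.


Total parts = 2 + 1 + 5 = 8
Value per part = 104 / 8 = 13
Shares: 2*13=26, 1*13=13, 5*13=65
First share = 26, third share = 65
Difference = |26 - 65| = 39

39


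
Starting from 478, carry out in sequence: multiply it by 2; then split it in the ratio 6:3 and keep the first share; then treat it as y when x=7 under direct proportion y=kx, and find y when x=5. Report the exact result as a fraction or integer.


Start with 478.
Step 1: Multiply by 2: 478 * 2 = 956
Step 2: Split 6:3, first share = 956 * 6/9 = 1912/3
Step 3: Direct prop: k = (1912/3)/7; new y = k*5 = 1912/3*5/7 = 9560/21
Final result = 9560/21

9560/21


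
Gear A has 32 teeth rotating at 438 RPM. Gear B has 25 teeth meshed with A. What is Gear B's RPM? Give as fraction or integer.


Gear ratio: teeth_A * RPM_A = teeth_B * RPM_B
32 * 438 = 25 * RPM_B
14016 = 25 * RPM_B
RPM_B = 14016 / 25
RPM_B = 14016/25

14016/25


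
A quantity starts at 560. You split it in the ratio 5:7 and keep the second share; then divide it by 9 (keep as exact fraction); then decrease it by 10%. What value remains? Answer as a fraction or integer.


Start with 560.
Step 1: Split 5:7, second share = 560 * 7/12 = 980/3
Step 2: Divide by 9: 980/3 / 9 = 980/27
Step 3: Decrease by 10%: 980/27 * 90/100 = 98/3
Final result = 98/3

98/3


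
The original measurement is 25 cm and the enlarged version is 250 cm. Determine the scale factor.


Original length = 25 cm
Scaled length = 250 cm
Scale factor = 250 / 25
= 10

10


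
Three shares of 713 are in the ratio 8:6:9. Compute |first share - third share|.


Total parts = 8 + 6 + 9 = 23
Value per part = 713 / 23 = 31
Shares: 8*31=248, 6*31=186, 9*31=279
First share = 248, third share = 279
Difference = |248 - 279| = 31

31


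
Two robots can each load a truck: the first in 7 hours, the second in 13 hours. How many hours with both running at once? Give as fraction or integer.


Rate of A = 1/7 job per hour
Rate of B = 1/13 job per hour
Combined rate = 1/7 + 1/13
Find common denominator: (13 + 7)/(7*13) = 20/91
Combined rate = 20/91 job per hour
Time together = 1 / (20/91) = 91/20 hours

91/20


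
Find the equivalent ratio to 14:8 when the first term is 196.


Original ratio: 14:8
First term target: 196
Scale factor = 196 / 14 = 14
Multiply second term: 8 * 14 = 112
Equivalent ratio = 196:112

196:112


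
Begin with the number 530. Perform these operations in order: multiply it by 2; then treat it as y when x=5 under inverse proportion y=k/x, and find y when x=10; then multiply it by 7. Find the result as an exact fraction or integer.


Start with 530.
Step 1: Multiply by 2: 530 * 2 = 1060
Step 2: Inverse prop: k = (1060)*5; new y = k/10 = 1060*5/10 = 530
Step 3: Multiply by 7: 530 * 7 = 3710
Final result = 3710

3710


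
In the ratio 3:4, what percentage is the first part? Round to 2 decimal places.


Total parts = 3 + 4 = 7
First part fraction = 3/7
Percentage = (3/7) * 100
= 0.428571 * 100
= 42.86%

42.86


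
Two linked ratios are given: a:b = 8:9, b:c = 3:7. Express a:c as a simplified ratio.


Given a:b = 8:9 and b:c = 3:7
Make b consistent. Multiply first ratio by 3: a:b = 24:27
Multiply second ratio by 9: b:c = 27:63
Now b = 27 in both, so a:b:c = 24:27:63
Therefore a:c = 24:63
Simplify by GCD: a:c = 8:21

8:21


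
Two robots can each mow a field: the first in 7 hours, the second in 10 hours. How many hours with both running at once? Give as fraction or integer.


Rate of A = 1/7 job per hour
Rate of B = 1/10 job per hour
Combined rate = 1/7 + 1/10
Find common denominator: (10 + 7)/(7*10) = 17/70
Combined rate = 17/70 job per hour
Time together = 1 / (17/70) = 70/17 hours

70/17


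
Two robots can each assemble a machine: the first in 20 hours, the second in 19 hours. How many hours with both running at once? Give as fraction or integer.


Rate of A = 1/20 job per hour
Rate of B = 1/19 job per hour
Combined rate = 1/20 + 1/19
Find common denominator: (19 + 20)/(20*19) = 39/380
Combined rate = 39/380 job per hour
Time together = 1 / (39/380) = 380/39 hours

380/39


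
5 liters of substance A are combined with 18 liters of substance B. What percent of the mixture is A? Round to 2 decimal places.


Volume of A = 5 L
Volume of B = 18 L
Total volume = 5 + 18 = 23 L
Percentage of A = (5/23) * 100
= 21.74%

21.74


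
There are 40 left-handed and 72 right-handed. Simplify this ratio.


Find GCD(40, 72)
GCD = 8
Divide both by 8: 40/8 = 5, 72/8 = 9
Simplified ratio = 5:9

5:9


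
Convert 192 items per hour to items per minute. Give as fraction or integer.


Converting from per hour to per minute
Rate = 192 items per hour
Divide by 60: 192/60
= 16/5 items per minute

16/5


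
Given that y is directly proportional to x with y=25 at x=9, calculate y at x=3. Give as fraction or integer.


Direct proportion: y = kx
Find k: k = 25/9 = 25/9
Compute y at x=3: y = 25/9 * 3
y = 25/3

25/3


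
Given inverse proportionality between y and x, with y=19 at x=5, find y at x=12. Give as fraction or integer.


Inverse proportion: y = k/x
Find k: k = 5 * 19 = 95
Compute y at x=12: y = 95/12
y = 95/12

95/12


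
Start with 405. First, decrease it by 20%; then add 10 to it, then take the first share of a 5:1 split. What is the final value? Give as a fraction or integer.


Start with 405.
Step 1: Decrease by 20%: 405 * 80/100 = 324
Step 2: Add 10: 324+10=334; split 5:1 first = 334*5/6 = 835/3
Final result = 835/3

835/3


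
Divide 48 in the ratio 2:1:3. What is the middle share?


Ratio = 2:1:3
Total parts = 2 + 1 + 3 = 6
Value per part = 48 / 6 = 8
First share = 2 * 8 = 16
Middle share = 1 * 8 = 8
Third share = 3 * 8 = 24

8


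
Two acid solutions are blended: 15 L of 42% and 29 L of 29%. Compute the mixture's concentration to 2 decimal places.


Solute in mixture 1 = 42% of 15 L = 15*42/100 = 63/10 L
Solute in mixture 2 = 29% of 29 L = 29*29/100 = 841/100 L
Total solute = 63/10 + 841/100 = 1471/100 L
Total volume = 15 + 29 = 44 L
Final concentration = 1471/100/44 * 100 = 33.43%

33.43


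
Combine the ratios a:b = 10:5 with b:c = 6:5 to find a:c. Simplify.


Given a:b = 10:5 and b:c = 6:5
Make b consistent. Multiply first ratio by 6: a:b = 60:30
Multiply second ratio by 5: b:c = 30:25
Now b = 30 in both, so a:b:c = 60:30:25
Therefore a:c = 60:25
Simplify by GCD: a:c = 12:5

12:5


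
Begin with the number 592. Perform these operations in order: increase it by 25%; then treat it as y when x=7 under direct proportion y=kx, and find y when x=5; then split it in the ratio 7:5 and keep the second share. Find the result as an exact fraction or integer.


Start with 592.
Step 1: Increase by 25%: 592 * 125/100 = 740
Step 2: Direct prop: k = (740)/7; new y = k*5 = 740*5/7 = 3700/7
Step 3: Split 7:5, second share = 3700/7 * 5/12 = 4625/21
Final result = 4625/21

4625/21


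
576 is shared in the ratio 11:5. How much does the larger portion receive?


Total parts = 11 + 5 = 16
Value per part = 576 / 16 = 36
First share = 11 * 36 = 396
Second share = 5 * 36 = 180
Larger share = 396

396


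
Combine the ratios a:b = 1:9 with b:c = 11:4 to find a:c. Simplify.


Given a:b = 1:9 and b:c = 11:4
Make b consistent. Multiply first ratio by 11: a:b = 11:99
Multiply second ratio by 9: b:c = 99:36
Now b = 99 in both, so a:b:c = 11:99:36
Therefore a:c = 11:36
Simplify by GCD: a:c = 11:36

11:36


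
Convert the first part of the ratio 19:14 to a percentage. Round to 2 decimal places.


Total parts = 19 + 14 = 33
First part fraction = 19/33
Percentage = (19/33) * 100
= 0.575758 * 100
= 57.58%

57.58


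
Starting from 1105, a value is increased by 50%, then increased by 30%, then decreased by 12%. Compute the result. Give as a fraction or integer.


Start: 1105
Step 1: increase by 50% => multiply by 150/100
  1105 * 150/100 = 3315/2
Step 2: increase by 30% => multiply by 130/100
  3315/2 * 130/100 = 8619/4
Step 3: decrease by 12% => multiply by 88/100
  8619/4 * 88/100 = 94809/50
Final value = 94809/50

94809/50


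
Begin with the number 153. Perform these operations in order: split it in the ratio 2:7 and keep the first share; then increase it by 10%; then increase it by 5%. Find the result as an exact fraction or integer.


Start with 153.
Step 1: Split 2:7, first share = 153 * 2/9 = 34
Step 2: Increase by 10%: 34 * 110/100 = 187/5
Step 3: Increase by 5%: 187/5 * 105/100 = 3927/100
Final result = 3927/100

3927/100


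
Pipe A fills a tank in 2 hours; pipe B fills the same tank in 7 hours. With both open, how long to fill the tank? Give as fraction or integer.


Rate of A = 1/2 job per hour
Rate of B = 1/7 job per hour
Combined rate = 1/2 + 1/7
Find common denominator: (7 + 2)/(2*7) = 9/14
Combined rate = 9/14 job per hour
Time together = 1 / (9/14) = 14/9 hours

14/9


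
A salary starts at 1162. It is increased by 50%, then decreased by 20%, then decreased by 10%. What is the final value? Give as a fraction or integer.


Start: 1162
Step 1: increase by 50% => multiply by 150/100
  1162 * 150/100 = 1743
Step 2: decrease by 20% => multiply by 80/100
  1743 * 80/100 = 6972/5
Step 3: decrease by 10% => multiply by 90/100
  6972/5 * 90/100 = 31374/25
Final value = 31374/25

31374/25


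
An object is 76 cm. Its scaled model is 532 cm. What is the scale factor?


Original length = 76 cm
Scaled length = 532 cm
Scale factor = 532 / 76
= 7

7


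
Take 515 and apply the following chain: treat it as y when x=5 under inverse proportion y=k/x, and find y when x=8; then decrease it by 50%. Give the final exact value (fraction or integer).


Start with 515.
Step 1: Inverse prop: k = (515)*5; new y = k/8 = 515*5/8 = 2575/8
Step 2: Decrease by 50%: 2575/8 * 50/100 = 2575/16
Final result = 2575/16

2575/16


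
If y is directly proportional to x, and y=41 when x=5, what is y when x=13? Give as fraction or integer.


Direct proportion: y = kx
Find k: k = 41/5 = 41/5
Compute y at x=13: y = 41/5 * 13
y = 533/5

533/5


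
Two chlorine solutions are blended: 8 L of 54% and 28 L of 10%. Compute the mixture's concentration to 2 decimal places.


Solute in mixture 1 = 54% of 8 L = 8*54/100 = 108/25 L
Solute in mixture 2 = 10% of 28 L = 28*10/100 = 14/5 L
Total solute = 108/25 + 14/5 = 178/25 L
Total volume = 8 + 28 = 36 L
Final concentration = 178/25/36 * 100 = 19.78%

19.78


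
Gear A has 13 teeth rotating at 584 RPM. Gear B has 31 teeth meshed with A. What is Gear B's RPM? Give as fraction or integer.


Gear ratio: teeth_A * RPM_A = teeth_B * RPM_B
13 * 584 = 31 * RPM_B
7592 = 31 * RPM_B
RPM_B = 7592 / 31
RPM_B = 7592/31

7592/31


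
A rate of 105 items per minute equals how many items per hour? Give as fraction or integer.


Converting from per minute to per hour
Rate = 105 items per minute
Multiply by 60: 105 * 60
= 6300 items per hour

6300


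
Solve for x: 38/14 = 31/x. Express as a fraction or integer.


Setting up: 38/14 = 31/x
Cross multiply: 38 * x = 14 * 31
38x = 434
x = 434/38
x = 217/19

217/19


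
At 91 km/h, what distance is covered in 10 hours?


Using distance = speed * time
Speed = 91 km/h
Time = 10 hours
Distance = 91 * 10
= 910 km

910


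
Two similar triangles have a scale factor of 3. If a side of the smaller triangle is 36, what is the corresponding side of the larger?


Similar triangles have proportional sides
Scale factor = 3
Smaller side = 36
Corresponding larger side = 36 * 3
= 108

108


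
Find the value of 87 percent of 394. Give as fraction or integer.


Compute 87% of 394
Convert percentage: 87% = 87/100
Multiply: 394 * 87/100
= 34278/100
= 17139/50

17139/50


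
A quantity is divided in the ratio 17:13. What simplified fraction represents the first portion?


Total parts = 17 + 13 = 30
First part fraction = 17/30
Simplify: 17/30 = 17/30

17/30


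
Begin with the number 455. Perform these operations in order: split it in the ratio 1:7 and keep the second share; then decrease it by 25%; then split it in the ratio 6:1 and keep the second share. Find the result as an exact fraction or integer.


Start with 455.
Step 1: Split 1:7, second share = 455 * 7/8 = 3185/8
Step 2: Decrease by 25%: 3185/8 * 75/100 = 9555/32
Step 3: Split 6:1, second share = 9555/32 * 1/7 = 1365/32
Final result = 1365/32

1365/32


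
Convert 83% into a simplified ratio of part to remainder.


Part = 83%, Remainder = 17%
Ratio = 83:17
GCD(83, 17) = 1
Simplify: 83:17 = 83:17

83:17


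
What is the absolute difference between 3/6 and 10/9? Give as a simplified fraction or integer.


Simplify: 3/6 = 1/2 and 10/9 = 10/9
Find common denominator: LCD = 18
Convert: 9/18 and 20/18
Difference = |9 - 20|/18 = 11/18
Simplified = 11/18

11/18


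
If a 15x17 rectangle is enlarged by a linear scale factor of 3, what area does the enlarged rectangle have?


Original dimensions: 15 x 17
Enlargement factor = 3
New width = 15 * 3 = 45
New height = 17 * 3 = 51
New area = 45 * 51 = 2295

2295


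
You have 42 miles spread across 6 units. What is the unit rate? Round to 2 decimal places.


Total miles = 42
Number of units = 6
Unit rate = 42 / 6
= 7 miles per unit

7


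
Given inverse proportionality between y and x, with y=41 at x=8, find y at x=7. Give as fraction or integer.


Inverse proportion: y = k/x
Find k: k = 8 * 41 = 328
Compute y at x=7: y = 328/7
y = 328/7

328/7


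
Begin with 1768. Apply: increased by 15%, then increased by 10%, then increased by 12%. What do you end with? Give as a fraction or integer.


Start: 1768
Step 1: increase by 15% => multiply by 115/100
  1768 * 115/100 = 10166/5
Step 2: increase by 10% => multiply by 110/100
  10166/5 * 110/100 = 55913/25
Step 3: increase by 12% => multiply by 112/100
  55913/25 * 112/100 = 1565564/625
Final value = 1565564/625

1565564/625


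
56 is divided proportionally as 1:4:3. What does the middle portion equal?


Ratio = 1:4:3
Total parts = 1 + 4 + 3 = 8
Value per part = 56 / 8 = 7
First share = 1 * 7 = 7
Middle share = 4 * 7 = 28
Third share = 3 * 7 = 21

28


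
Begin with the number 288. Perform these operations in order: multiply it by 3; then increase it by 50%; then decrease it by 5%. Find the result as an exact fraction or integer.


Start with 288.
Step 1: Multiply by 3: 288 * 3 = 864
Step 2: Increase by 50%: 864 * 150/100 = 1296
Step 3: Decrease by 5%: 1296 * 95/100 = 6156/5
Final result = 6156/5

6156/5


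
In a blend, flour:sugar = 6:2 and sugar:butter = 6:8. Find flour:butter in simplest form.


Given a:b = 6:2 and b:c = 6:8
Make b consistent. Multiply first ratio by 6: a:b = 36:12
Multiply second ratio by 2: b:c = 12:16
Now b = 12 in both, so a:b:c = 36:12:16
Therefore a:c = 36:16
Simplify by GCD: a:c = 9:4

9:4


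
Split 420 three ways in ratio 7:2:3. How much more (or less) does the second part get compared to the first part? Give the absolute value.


Total parts = 7 + 2 + 3 = 12
Value per part = 420 / 12 = 35
Shares: 7*35=245, 2*35=70, 3*35=105
Second share = 70, first share = 245
Difference = |70 - 245| = 175

175


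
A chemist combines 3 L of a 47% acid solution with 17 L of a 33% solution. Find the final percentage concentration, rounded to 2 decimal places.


Solute in mixture 1 = 47% of 3 L = 3*47/100 = 141/100 L
Solute in mixture 2 = 33% of 17 L = 17*33/100 = 561/100 L
Total solute = 141/100 + 561/100 = 351/50 L
Total volume = 3 + 17 = 20 L
Final concentration = 351/50/20 * 100 = 35.10%

35.10


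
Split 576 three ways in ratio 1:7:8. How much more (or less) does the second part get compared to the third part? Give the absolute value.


Total parts = 1 + 7 + 8 = 16
Value per part = 576 / 16 = 36
Shares: 1*36=36, 7*36=252, 8*36=288
Second share = 252, third share = 288
Difference = |252 - 288| = 36

36


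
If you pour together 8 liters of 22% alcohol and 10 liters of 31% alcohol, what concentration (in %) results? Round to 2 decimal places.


Solute in mixture 1 = 22% of 8 L = 8*22/100 = 44/25 L
Solute in mixture 2 = 31% of 10 L = 10*31/100 = 31/10 L
Total solute = 44/25 + 31/10 = 243/50 L
Total volume = 8 + 10 = 18 L
Final concentration = 243/50/18 * 100 = 27.00%

27.00


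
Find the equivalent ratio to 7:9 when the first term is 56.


Original ratio: 7:9
First term target: 56
Scale factor = 56 / 7 = 8
Multiply second term: 9 * 8 = 72
Equivalent ratio = 56:72

56:72


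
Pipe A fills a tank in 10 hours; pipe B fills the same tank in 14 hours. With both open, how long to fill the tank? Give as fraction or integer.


Rate of A = 1/10 job per hour
Rate of B = 1/14 job per hour
Combined rate = 1/10 + 1/14
Find common denominator: (14 + 10)/(10*14) = 24/140
Combined rate = 6/35 job per hour
Time together = 1 / (6/35) = 35/6 hours

35/6


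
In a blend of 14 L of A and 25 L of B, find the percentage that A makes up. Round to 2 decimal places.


Volume of A = 14 L
Volume of B = 25 L
Total volume = 14 + 25 = 39 L
Percentage of A = (14/39) * 100
= 35.90%

35.90


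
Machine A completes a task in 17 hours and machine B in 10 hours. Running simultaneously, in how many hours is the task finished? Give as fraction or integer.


Rate of A = 1/17 job per hour
Rate of B = 1/10 job per hour
Combined rate = 1/17 + 1/10
Find common denominator: (10 + 17)/(17*10) = 27/170
Combined rate = 27/170 job per hour
Time together = 1 / (27/170) = 170/27 hours

170/27


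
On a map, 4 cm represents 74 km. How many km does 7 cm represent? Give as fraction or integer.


Map scale: 4 cm = 74 km
Measured distance on map = 7 cm
Set up proportion: 7 * 74 / 4
= 518 / 4
= 259/2 km

259/2


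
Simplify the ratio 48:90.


Find GCD(48, 90)
GCD = 6
Divide both by 6: 48/6 = 8, 90/6 = 15
Simplified ratio = 8:15

8:15


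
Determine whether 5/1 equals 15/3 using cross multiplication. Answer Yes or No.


Cross multiply to check 5/1 = 15/3
Left cross product: 5 * 3 = 15
Right cross product: 1 * 15 = 15
15 = 15
Equal, so proportions match => Yes

Yes


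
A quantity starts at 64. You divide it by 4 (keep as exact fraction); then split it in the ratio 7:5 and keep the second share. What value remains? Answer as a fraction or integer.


Start with 64.
Step 1: Divide by 4: 64 / 4 = 16
Step 2: Split 7:5, second share = 16 * 5/12 = 20/3
Final result = 20/3

20/3


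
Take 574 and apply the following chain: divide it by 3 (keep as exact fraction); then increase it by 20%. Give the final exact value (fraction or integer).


Start with 574.
Step 1: Divide by 3: 574 / 3 = 574/3
Step 2: Increase by 20%: 574/3 * 120/100 = 1148/5
Final result = 1148/5

1148/5


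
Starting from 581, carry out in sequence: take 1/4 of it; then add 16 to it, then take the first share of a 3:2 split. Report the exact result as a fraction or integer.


Start with 581.
Step 1: Take 1/4: 581 * 1/4 = 581/4
Step 2: Add 16: 581/4+16=645/4; split 3:2 first = 645/4*3/5 = 387/4
Final result = 387/4

387/4


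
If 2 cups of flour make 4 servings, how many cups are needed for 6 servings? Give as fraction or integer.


Original: 2 cups for 4 servings
Target servings = 6
Scaling factor = 6/4
New amount = 2 * 6/4
= 12/4
= 3 cups

3


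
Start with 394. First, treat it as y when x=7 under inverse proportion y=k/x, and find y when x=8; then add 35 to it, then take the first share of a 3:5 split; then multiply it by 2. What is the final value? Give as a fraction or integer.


Start with 394.
Step 1: Inverse prop: k = (394)*7; new y = k/8 = 394*7/8 = 1379/4
Step 2: Add 35: 1379/4+35=1519/4; split 3:5 first = 1519/4*3/8 = 4557/32
Step 3: Multiply by 2: 4557/32 * 2 = 4557/16
Final result = 4557/16

4557/16


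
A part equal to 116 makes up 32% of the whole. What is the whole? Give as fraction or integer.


Given: 116 is 32% of the whole
Set up: 116 = 32/100 * whole
whole = 116 * 100 / 32
whole = 11600 / 32
whole = 725/2

725/2


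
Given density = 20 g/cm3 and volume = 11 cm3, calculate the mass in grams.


Using mass = density * volume
Density = 20 g/cm3
Volume = 11 cm3
Mass = 20 * 11
= 220 g

220


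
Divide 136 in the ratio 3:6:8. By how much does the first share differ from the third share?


Total parts = 3 + 6 + 8 = 17
Value per part = 136 / 17 = 8
Shares: 3*8=24, 6*8=48, 8*8=64
First share = 24, third share = 64
Difference = |24 - 64| = 40

40


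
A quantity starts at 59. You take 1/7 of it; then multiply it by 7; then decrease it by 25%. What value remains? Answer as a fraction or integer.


Start with 59.
Step 1: Take 1/7: 59 * 1/7 = 59/7
Step 2: Multiply by 7: 59/7 * 7 = 59
Step 3: Decrease by 25%: 59 * 75/100 = 177/4
Final result = 177/4

177/4


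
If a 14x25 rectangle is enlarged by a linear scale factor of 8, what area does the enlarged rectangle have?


Original dimensions: 14 x 25
Enlargement factor = 8
New width = 14 * 8 = 112
New height = 25 * 8 = 200
New area = 112 * 200 = 22400

22400


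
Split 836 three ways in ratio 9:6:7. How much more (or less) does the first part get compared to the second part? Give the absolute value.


Total parts = 9 + 6 + 7 = 22
Value per part = 836 / 22 = 38
Shares: 9*38=342, 6*38=228, 7*38=266
First share = 342, second share = 228
Difference = |342 - 228| = 114

114


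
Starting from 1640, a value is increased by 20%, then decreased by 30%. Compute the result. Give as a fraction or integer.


Start: 1640
Step 1: increase by 20% => multiply by 120/100
  1640 * 120/100 = 1968
Step 2: decrease by 30% => multiply by 70/100
  1968 * 70/100 = 6888/5
Final value = 6888/5

6888/5


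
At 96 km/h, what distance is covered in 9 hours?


Using distance = speed * time
Speed = 96 km/h
Time = 9 hours
Distance = 96 * 9
= 864 km

864


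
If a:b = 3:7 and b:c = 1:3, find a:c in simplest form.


Given a:b = 3:7 and b:c = 1:3
Make b consistent. Multiply first ratio by 1: a:b = 3:7
Multiply second ratio by 7: b:c = 7:21
Now b = 7 in both, so a:b:c = 3:7:21
Therefore a:c = 3:21
Simplify by GCD: a:c = 1:7

1:7


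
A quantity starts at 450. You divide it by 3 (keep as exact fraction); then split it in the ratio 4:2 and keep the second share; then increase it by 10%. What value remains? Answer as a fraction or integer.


Start with 450.
Step 1: Divide by 3: 450 / 3 = 150
Step 2: Split 4:2, second share = 150 * 2/6 = 50
Step 3: Increase by 10%: 50 * 110/100 = 55
Final result = 55

55


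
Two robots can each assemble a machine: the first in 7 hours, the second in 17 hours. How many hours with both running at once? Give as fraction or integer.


Rate of A = 1/7 job per hour
Rate of B = 1/17 job per hour
Combined rate = 1/7 + 1/17
Find common denominator: (17 + 7)/(7*17) = 24/119
Combined rate = 24/119 job per hour
Time together = 1 / (24/119) = 119/24 hours

119/24


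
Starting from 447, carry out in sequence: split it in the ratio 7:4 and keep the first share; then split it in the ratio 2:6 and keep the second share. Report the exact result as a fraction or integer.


Start with 447.
Step 1: Split 7:4, first share = 447 * 7/11 = 3129/11
Step 2: Split 2:6, second share = 3129/11 * 6/8 = 9387/44
Final result = 9387/44

9387/44


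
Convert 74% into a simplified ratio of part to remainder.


Part = 74%, Remainder = 26%
Ratio = 74:26
GCD(74, 26) = 2
Simplify: 37:13 = 37:13

37:13


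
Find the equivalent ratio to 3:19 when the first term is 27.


Original ratio: 3:19
First term target: 27
Scale factor = 27 / 3 = 9
Multiply second term: 19 * 9 = 171
Equivalent ratio = 27:171

27:171


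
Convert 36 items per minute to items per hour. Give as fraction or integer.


Converting from per minute to per hour
Rate = 36 items per minute
Multiply by 60: 36 * 60
= 2160 items per hour

2160


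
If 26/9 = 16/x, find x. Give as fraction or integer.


Setting up: 26/9 = 16/x
Cross multiply: 26 * x = 9 * 16
26x = 144
x = 144/26
x = 72/13

72/13


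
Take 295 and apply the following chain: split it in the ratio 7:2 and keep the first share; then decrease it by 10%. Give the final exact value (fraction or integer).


Start with 295.
Step 1: Split 7:2, first share = 295 * 7/9 = 2065/9
Step 2: Decrease by 10%: 2065/9 * 90/100 = 413/2
Final result = 413/2

413/2


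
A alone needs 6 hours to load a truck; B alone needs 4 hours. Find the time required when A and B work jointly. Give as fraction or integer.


Rate of A = 1/6 job per hour
Rate of B = 1/4 job per hour
Combined rate = 1/6 + 1/4
Find common denominator: (4 + 6)/(6*4) = 10/24
Combined rate = 5/12 job per hour
Time together = 1 / (5/12) = 12/5 hours

12/5


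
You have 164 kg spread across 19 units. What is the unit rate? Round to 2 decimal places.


Total kg = 164
Number of units = 19
Unit rate = 164 / 19
= 8.63 kg per unit

8.63


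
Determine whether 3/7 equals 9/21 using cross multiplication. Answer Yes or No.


Cross multiply to check 3/7 = 9/21
Left cross product: 3 * 21 = 63
Right cross product: 7 * 9 = 63
63 = 63
Equal, so proportions match => Yes

Yes


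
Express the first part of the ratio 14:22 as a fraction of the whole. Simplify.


Total parts = 14 + 22 = 36
First part fraction = 14/36
Simplify: 14/36 = 7/18

7/18


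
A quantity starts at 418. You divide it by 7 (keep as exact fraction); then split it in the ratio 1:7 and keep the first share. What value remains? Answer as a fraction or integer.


Start with 418.
Step 1: Divide by 7: 418 / 7 = 418/7
Step 2: Split 1:7, first share = 418/7 * 1/8 = 209/28
Final result = 209/28

209/28


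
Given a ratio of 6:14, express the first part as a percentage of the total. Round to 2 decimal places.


Total parts = 6 + 14 = 20
First part fraction = 6/20
Percentage = (6/20) * 100
= 0.3 * 100
= 30.00%

30.00


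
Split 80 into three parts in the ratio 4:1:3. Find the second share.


Ratio = 4:1:3
Total parts = 4 + 1 + 3 = 8
Value per part = 80 / 8 = 10
First share = 4 * 10 = 40
Middle share = 1 * 10 = 10
Third share = 3 * 10 = 30

10


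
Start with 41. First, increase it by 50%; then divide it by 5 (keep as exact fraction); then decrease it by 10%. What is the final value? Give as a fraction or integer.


Start with 41.
Step 1: Increase by 50%: 41 * 150/100 = 123/2
Step 2: Divide by 5: 123/2 / 5 = 123/10
Step 3: Decrease by 10%: 123/10 * 90/100 = 1107/100
Final result = 1107/100

1107/100


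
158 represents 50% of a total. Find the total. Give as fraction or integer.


Given: 158 is 50% of the whole
Set up: 158 = 50/100 * whole
whole = 158 * 100 / 50
whole = 15800 / 50
whole = 316

316


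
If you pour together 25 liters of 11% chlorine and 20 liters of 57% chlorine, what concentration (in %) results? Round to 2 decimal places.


Solute in mixture 1 = 11% of 25 L = 25*11/100 = 11/4 L
Solute in mixture 2 = 57% of 20 L = 20*57/100 = 57/5 L
Total solute = 11/4 + 57/5 = 283/20 L
Total volume = 25 + 20 = 45 L
Final concentration = 283/20/45 * 100 = 31.44%

31.44


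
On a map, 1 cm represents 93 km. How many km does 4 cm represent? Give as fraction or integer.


Map scale: 1 cm = 93 km
Measured distance on map = 4 cm
Set up proportion: 4 * 93 / 1
= 372 / 1
= 372 km

372


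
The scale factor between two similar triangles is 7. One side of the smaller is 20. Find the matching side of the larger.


Similar triangles have proportional sides
Scale factor = 7
Smaller side = 20
Corresponding larger side = 20 * 7
= 140

140


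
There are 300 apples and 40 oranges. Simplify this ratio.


Find GCD(300, 40)
GCD = 20
Divide both by 20: 300/20 = 15, 40/20 = 2
Simplified ratio = 15:2

15:2


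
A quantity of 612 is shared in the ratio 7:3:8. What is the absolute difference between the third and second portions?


Total parts = 7 + 3 + 8 = 18
Value per part = 612 / 18 = 34
Shares: 7*34=238, 3*34=102, 8*34=272
Third share = 272, second share = 102
Difference = |272 - 102| = 170

170


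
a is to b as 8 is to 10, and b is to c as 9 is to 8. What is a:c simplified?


Given a:b = 8:10 and b:c = 9:8
Make b consistent. Multiply first ratio by 9: a:b = 72:90
Multiply second ratio by 10: b:c = 90:80
Now b = 90 in both, so a:b:c = 72:90:80
Therefore a:c = 72:80
Simplify by GCD: a:c = 9:10

9:10


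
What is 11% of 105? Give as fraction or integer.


Compute 11% of 105
Convert percentage: 11% = 11/100
Multiply: 105 * 11/100
= 1155/100
= 231/20

231/20


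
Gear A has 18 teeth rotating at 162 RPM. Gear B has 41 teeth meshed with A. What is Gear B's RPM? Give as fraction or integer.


Gear ratio: teeth_A * RPM_A = teeth_B * RPM_B
18 * 162 = 41 * RPM_B
2916 = 41 * RPM_B
RPM_B = 2916 / 41
RPM_B = 2916/41

2916/41


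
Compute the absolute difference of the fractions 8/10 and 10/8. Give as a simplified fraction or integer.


Simplify: 8/10 = 4/5 and 10/8 = 5/4
Find common denominator: LCD = 20
Convert: 16/20 and 25/20
Difference = |16 - 25|/20 = 9/20
Simplified = 9/20

9/20


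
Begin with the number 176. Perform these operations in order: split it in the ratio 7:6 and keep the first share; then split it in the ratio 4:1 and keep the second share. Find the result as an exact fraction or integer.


Start with 176.
Step 1: Split 7:6, first share = 176 * 7/13 = 1232/13
Step 2: Split 4:1, second share = 1232/13 * 1/5 = 1232/65
Final result = 1232/65

1232/65


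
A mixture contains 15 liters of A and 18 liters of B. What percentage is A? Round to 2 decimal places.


Volume of A = 15 L
Volume of B = 18 L
Total volume = 15 + 18 = 33 L
Percentage of A = (15/33) * 100
= 45.45%

45.45


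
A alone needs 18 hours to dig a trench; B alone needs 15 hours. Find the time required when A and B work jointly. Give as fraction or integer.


Rate of A = 1/18 job per hour
Rate of B = 1/15 job per hour
Combined rate = 1/18 + 1/15
Find common denominator: (15 + 18)/(18*15) = 33/270
Combined rate = 11/90 job per hour
Time together = 1 / (11/90) = 90/11 hours

90/11


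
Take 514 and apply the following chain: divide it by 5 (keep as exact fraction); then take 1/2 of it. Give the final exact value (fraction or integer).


Start with 514.
Step 1: Divide by 5: 514 / 5 = 514/5
Step 2: Take 1/2: 514/5 * 1/2 = 257/5
Final result = 257/5

257/5


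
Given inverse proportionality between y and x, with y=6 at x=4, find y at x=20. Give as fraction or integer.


Inverse proportion: y = k/x
Find k: k = 4 * 6 = 24
Compute y at x=20: y = 24/20
y = 6/5

6/5


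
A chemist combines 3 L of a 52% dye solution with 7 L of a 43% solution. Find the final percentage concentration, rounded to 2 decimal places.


Solute in mixture 1 = 52% of 3 L = 3*52/100 = 39/25 L
Solute in mixture 2 = 43% of 7 L = 7*43/100 = 301/100 L
Total solute = 39/25 + 301/100 = 457/100 L
Total volume = 3 + 7 = 10 L
Final concentration = 457/100/10 * 100 = 45.70%

45.70


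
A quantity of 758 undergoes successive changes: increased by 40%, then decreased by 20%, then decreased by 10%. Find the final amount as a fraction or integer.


Start: 758
Step 1: increase by 40% => multiply by 140/100
  758 * 140/100 = 5306/5
Step 2: decrease by 20% => multiply by 80/100
  5306/5 * 80/100 = 21224/25
Step 3: decrease by 10% => multiply by 90/100
  21224/25 * 90/100 = 95508/125
Final value = 95508/125

95508/125


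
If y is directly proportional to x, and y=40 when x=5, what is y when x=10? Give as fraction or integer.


Direct proportion: y = kx
Find k: k = 40/5 = 8
Compute y at x=10: y = 8 * 10
y = 80

80
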